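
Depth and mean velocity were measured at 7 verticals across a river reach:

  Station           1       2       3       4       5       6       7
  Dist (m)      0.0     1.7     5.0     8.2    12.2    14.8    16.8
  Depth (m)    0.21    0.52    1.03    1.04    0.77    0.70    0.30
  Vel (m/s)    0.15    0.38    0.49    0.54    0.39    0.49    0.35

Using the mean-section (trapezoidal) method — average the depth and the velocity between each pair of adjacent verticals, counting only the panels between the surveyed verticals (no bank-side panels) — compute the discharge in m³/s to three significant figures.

Panel 1-2: Δb = 1.7 m, d̄ = (0.21+0.52)/2 = 0.365, v̄ = (0.15+0.38)/2 = 0.265 → q = 1.7×0.365×0.265 = 0.1644 m³/s
Panel 2-3: Δb = 3.3 m, d̄ = (0.52+1.03)/2 = 0.775, v̄ = (0.38+0.49)/2 = 0.435 → q = 3.3×0.775×0.435 = 1.113 m³/s
Panel 3-4: Δb = 3.2 m, d̄ = (1.03+1.04)/2 = 1.035, v̄ = (0.49+0.54)/2 = 0.515 → q = 3.2×1.035×0.515 = 1.706 m³/s
Panel 4-5: Δb = 4 m, d̄ = (1.04+0.77)/2 = 0.905, v̄ = (0.54+0.39)/2 = 0.465 → q = 4×0.905×0.465 = 1.683 m³/s
Panel 5-6: Δb = 2.6 m, d̄ = (0.77+0.70)/2 = 0.735, v̄ = (0.39+0.49)/2 = 0.44 → q = 2.6×0.735×0.44 = 0.8408 m³/s
Panel 6-7: Δb = 2 m, d̄ = (0.70+0.30)/2 = 0.5, v̄ = (0.49+0.35)/2 = 0.42 → q = 2×0.5×0.42 = 0.4200 m³/s
Q = Σ q = 5.927 m³/s

5.93 m³/s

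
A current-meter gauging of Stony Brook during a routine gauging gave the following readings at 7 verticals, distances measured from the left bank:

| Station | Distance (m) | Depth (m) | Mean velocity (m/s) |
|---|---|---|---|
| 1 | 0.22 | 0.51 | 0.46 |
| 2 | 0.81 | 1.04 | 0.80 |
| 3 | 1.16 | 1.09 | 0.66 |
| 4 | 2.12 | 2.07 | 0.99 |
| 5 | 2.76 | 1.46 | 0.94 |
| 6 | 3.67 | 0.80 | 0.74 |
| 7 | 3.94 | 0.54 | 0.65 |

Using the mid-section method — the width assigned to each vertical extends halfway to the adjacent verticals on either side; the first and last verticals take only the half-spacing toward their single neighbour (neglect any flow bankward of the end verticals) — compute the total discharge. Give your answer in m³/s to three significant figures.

4.03 m³/s

w_1 = (0.81 − 0.22)/2 = 0.295 m; q_1 = 0.46 × 0.51 × 0.295 = 0.06921 m³/s
w_2 = (1.16 − 0.22)/2 = 0.47 m; q_2 = 0.80 × 1.04 × 0.47 = 0.3910 m³/s
w_3 = (2.12 − 0.81)/2 = 0.655 m; q_3 = 0.66 × 1.09 × 0.655 = 0.4712 m³/s
w_4 = (2.76 − 1.16)/2 = 0.8 m; q_4 = 0.99 × 2.07 × 0.8 = 1.639 m³/s
w_5 = (3.67 − 2.12)/2 = 0.775 m; q_5 = 0.94 × 1.46 × 0.775 = 1.064 m³/s
w_6 = (3.94 − 2.76)/2 = 0.59 m; q_6 = 0.74 × 0.80 × 0.59 = 0.3493 m³/s
w_7 = (3.94 − 3.67)/2 = 0.135 m; q_7 = 0.65 × 0.54 × 0.135 = 0.04739 m³/s
Q = Σ qᵢ = 4.031 m³/s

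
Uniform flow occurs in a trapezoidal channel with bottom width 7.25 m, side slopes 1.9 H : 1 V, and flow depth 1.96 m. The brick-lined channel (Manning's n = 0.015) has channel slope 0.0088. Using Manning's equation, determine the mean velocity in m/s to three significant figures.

7.73 m/s

A = (b + z·y)·y = (7.25 + 1.9×1.96)×1.96 = 21.51 m²
P = b + 2y√(1+z²) = 7.25 + 2×1.96×√(1+1.9²) = 15.67 m
R = A/P = 21.51/15.67 = 1.373 m
Q = (1/n)·A·R^(2/3)·S^(1/2) = (1/0.015) × 21.51 × 1.373^(2/3) × 0.0088^(1/2) = 166.2 m³/s
V = Q/A = 166.2/21.51 = 7.725 m/s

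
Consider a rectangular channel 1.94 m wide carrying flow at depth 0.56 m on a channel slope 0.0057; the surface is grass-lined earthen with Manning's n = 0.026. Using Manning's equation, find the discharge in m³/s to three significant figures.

A = b·y = 1.94 × 0.56 = 1.086 m²
P = b + 2y = 1.94 + 2×0.56 = 3.060 m
R = A/P = 1.086/3.060 = 0.3550 m
Q = (1/n)·A·R^(2/3)·S^(1/2) = (1/0.026) × 1.086 × 0.3550^(2/3) × 0.0057^(1/2) = 1.582 m³/s

1.58 m³/s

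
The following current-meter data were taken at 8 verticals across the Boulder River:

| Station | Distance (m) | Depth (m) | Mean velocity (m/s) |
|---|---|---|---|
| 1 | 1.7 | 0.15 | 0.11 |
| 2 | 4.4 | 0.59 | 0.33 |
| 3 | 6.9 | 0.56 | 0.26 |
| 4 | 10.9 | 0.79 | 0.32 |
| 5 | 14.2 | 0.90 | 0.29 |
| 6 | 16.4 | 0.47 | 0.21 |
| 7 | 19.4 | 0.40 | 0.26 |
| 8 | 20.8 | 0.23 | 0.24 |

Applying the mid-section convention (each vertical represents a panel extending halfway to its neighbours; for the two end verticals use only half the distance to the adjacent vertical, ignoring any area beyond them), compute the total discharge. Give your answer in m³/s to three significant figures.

w_1 = (4.4 − 1.7)/2 = 1.35 m; q_1 = 0.11 × 0.15 × 1.35 = 0.02228 m³/s
w_2 = (6.9 − 1.7)/2 = 2.6 m; q_2 = 0.33 × 0.59 × 2.6 = 0.5062 m³/s
w_3 = (10.9 − 4.4)/2 = 3.25 m; q_3 = 0.26 × 0.56 × 3.25 = 0.4732 m³/s
w_4 = (14.2 − 6.9)/2 = 3.65 m; q_4 = 0.32 × 0.79 × 3.65 = 0.9227 m³/s
w_5 = (16.4 − 10.9)/2 = 2.75 m; q_5 = 0.29 × 0.90 × 2.75 = 0.7178 m³/s
w_6 = (19.4 − 14.2)/2 = 2.6 m; q_6 = 0.21 × 0.47 × 2.6 = 0.2566 m³/s
w_7 = (20.8 − 16.4)/2 = 2.2 m; q_7 = 0.26 × 0.40 × 2.2 = 0.2288 m³/s
w_8 = (20.8 − 19.4)/2 = 0.7 m; q_8 = 0.24 × 0.23 × 0.7 = 0.03864 m³/s
Q = Σ qᵢ = 3.166 m³/s

3.17 m³/s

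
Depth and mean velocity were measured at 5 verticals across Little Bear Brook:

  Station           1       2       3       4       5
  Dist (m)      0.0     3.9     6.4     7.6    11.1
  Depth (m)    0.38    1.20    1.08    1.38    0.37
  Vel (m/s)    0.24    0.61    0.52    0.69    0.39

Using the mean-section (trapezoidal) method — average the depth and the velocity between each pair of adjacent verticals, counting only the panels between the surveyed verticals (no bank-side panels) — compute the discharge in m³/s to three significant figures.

Panel 1-2: Δb = 3.9 m, d̄ = (0.38+1.20)/2 = 0.79, v̄ = (0.24+0.61)/2 = 0.425 → q = 3.9×0.79×0.425 = 1.309 m³/s
Panel 2-3: Δb = 2.5 m, d̄ = (1.20+1.08)/2 = 1.14, v̄ = (0.61+0.52)/2 = 0.565 → q = 2.5×1.14×0.565 = 1.610 m³/s
Panel 3-4: Δb = 1.2 m, d̄ = (1.08+1.38)/2 = 1.23, v̄ = (0.52+0.69)/2 = 0.605 → q = 1.2×1.23×0.605 = 0.8930 m³/s
Panel 4-5: Δb = 3.5 m, d̄ = (1.38+0.37)/2 = 0.875, v̄ = (0.69+0.39)/2 = 0.54 → q = 3.5×0.875×0.54 = 1.654 m³/s
Q = Σ q = 5.466 m³/s

5.47 m³/s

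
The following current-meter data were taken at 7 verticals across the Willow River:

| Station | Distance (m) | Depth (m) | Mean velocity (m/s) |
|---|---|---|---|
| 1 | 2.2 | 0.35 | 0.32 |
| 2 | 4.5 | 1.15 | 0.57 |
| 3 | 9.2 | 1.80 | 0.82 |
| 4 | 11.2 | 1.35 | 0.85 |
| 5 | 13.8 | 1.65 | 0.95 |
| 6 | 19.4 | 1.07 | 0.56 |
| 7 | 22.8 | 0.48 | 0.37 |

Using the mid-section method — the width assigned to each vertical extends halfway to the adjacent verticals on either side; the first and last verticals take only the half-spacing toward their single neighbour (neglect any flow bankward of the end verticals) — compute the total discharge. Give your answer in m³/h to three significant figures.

70000 m³/h

w_1 = (4.5 − 2.2)/2 = 1.15 m; q_1 = 0.32 × 0.35 × 1.15 = 0.1288 m³/s
w_2 = (9.2 − 2.2)/2 = 3.5 m; q_2 = 0.57 × 1.15 × 3.5 = 2.294 m³/s
w_3 = (11.2 − 4.5)/2 = 3.35 m; q_3 = 0.82 × 1.80 × 3.35 = 4.945 m³/s
w_4 = (13.8 − 9.2)/2 = 2.3 m; q_4 = 0.85 × 1.35 × 2.3 = 2.639 m³/s
w_5 = (19.4 − 11.2)/2 = 4.1 m; q_5 = 0.95 × 1.65 × 4.1 = 6.427 m³/s
w_6 = (22.8 − 13.8)/2 = 4.5 m; q_6 = 0.56 × 1.07 × 4.5 = 2.696 m³/s
w_7 = (22.8 − 19.4)/2 = 1.7 m; q_7 = 0.37 × 0.48 × 1.7 = 0.3019 m³/s
Q = Σ qᵢ = 19.43 m³/s
= 19.43 × 3600 = 69960 m³/h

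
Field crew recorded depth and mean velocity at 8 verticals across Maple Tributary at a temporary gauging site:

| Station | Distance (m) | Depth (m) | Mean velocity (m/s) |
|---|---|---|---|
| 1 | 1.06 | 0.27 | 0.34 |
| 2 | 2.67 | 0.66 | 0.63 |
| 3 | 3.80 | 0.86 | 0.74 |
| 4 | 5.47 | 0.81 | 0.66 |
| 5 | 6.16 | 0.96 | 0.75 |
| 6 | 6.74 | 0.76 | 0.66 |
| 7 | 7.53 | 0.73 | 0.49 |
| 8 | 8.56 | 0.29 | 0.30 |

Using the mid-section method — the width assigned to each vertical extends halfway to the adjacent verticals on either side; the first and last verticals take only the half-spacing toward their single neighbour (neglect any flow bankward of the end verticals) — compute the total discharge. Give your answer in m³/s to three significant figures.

3.34 m³/s

w_1 = (2.67 − 1.06)/2 = 0.805 m; q_1 = 0.34 × 0.27 × 0.805 = 0.07390 m³/s
w_2 = (3.80 − 1.06)/2 = 1.37 m; q_2 = 0.63 × 0.66 × 1.37 = 0.5696 m³/s
w_3 = (5.47 − 2.67)/2 = 1.4 m; q_3 = 0.74 × 0.86 × 1.4 = 0.8910 m³/s
w_4 = (6.16 − 3.80)/2 = 1.18 m; q_4 = 0.66 × 0.81 × 1.18 = 0.6308 m³/s
w_5 = (6.74 − 5.47)/2 = 0.635 m; q_5 = 0.75 × 0.96 × 0.635 = 0.4572 m³/s
w_6 = (7.53 − 6.16)/2 = 0.685 m; q_6 = 0.66 × 0.76 × 0.685 = 0.3436 m³/s
w_7 = (8.56 − 6.74)/2 = 0.91 m; q_7 = 0.49 × 0.73 × 0.91 = 0.3255 m³/s
w_8 = (8.56 − 7.53)/2 = 0.515 m; q_8 = 0.30 × 0.29 × 0.515 = 0.04481 m³/s
Q = Σ qᵢ = 3.336 m³/s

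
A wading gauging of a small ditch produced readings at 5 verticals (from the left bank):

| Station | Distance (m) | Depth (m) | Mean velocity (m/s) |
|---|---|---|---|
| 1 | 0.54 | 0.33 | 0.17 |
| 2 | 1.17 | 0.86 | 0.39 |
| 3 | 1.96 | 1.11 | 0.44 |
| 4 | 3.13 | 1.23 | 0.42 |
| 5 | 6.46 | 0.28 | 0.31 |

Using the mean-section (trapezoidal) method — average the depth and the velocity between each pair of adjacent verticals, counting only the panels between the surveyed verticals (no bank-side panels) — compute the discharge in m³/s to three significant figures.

Panel 1-2: Δb = 0.63 m, d̄ = (0.33+0.86)/2 = 0.595, v̄ = (0.17+0.39)/2 = 0.28 → q = 0.63×0.595×0.28 = 0.1050 m³/s
Panel 2-3: Δb = 0.79 m, d̄ = (0.86+1.11)/2 = 0.985, v̄ = (0.39+0.44)/2 = 0.415 → q = 0.79×0.985×0.415 = 0.3229 m³/s
Panel 3-4: Δb = 1.17 m, d̄ = (1.11+1.23)/2 = 1.17, v̄ = (0.44+0.42)/2 = 0.43 → q = 1.17×1.17×0.43 = 0.5886 m³/s
Panel 4-5: Δb = 3.33 m, d̄ = (1.23+0.28)/2 = 0.755, v̄ = (0.42+0.31)/2 = 0.365 → q = 3.33×0.755×0.365 = 0.9177 m³/s
Q = Σ q = 1.934 m³/s

1.93 m³/s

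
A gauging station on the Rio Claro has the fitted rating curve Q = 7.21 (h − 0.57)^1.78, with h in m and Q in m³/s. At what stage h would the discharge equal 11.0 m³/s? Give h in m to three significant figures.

1.84 m

h − h₀ = (Q/C)^(1/b) = (11.0/7.21)^(1/1.78) = 1.268 m
h = 0.57 + 1.268 = 1.838 m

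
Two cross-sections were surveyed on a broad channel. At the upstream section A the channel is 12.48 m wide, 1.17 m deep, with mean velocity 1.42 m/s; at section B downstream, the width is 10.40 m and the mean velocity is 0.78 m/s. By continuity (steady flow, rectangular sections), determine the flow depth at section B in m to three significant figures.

2.56 m

Q = A₁V₁ = (12.48×1.17) × 1.42 = 20.73 m³/s
d₂ = Q/(b₂ V₂) = 20.73/(10.40×0.78) = 2.556 m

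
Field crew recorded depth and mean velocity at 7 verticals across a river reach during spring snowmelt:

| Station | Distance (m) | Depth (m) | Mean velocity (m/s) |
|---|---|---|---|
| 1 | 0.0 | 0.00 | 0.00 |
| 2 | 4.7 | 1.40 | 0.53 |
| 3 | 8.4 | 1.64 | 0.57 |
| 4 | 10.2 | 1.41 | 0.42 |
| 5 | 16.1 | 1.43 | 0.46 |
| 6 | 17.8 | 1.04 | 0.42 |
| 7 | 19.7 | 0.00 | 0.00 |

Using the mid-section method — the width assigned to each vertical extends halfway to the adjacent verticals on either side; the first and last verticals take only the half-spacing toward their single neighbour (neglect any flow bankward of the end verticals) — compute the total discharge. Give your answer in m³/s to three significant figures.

11.3 m³/s

w_2 = (8.4 − 0.0)/2 = 4.2 m; q_2 = 0.53 × 1.40 × 4.2 = 3.116 m³/s
w_3 = (10.2 − 4.7)/2 = 2.75 m; q_3 = 0.57 × 1.64 × 2.75 = 2.571 m³/s
w_4 = (16.1 − 8.4)/2 = 3.85 m; q_4 = 0.42 × 1.41 × 3.85 = 2.280 m³/s
w_5 = (17.8 − 10.2)/2 = 3.8 m; q_5 = 0.46 × 1.43 × 3.8 = 2.500 m³/s
w_6 = (19.7 − 16.1)/2 = 1.8 m; q_6 = 0.42 × 1.04 × 1.8 = 0.7862 m³/s
Stations 1, 7 contribute zero (depth or velocity is 0).
Q = Σ qᵢ = 11.25 m³/s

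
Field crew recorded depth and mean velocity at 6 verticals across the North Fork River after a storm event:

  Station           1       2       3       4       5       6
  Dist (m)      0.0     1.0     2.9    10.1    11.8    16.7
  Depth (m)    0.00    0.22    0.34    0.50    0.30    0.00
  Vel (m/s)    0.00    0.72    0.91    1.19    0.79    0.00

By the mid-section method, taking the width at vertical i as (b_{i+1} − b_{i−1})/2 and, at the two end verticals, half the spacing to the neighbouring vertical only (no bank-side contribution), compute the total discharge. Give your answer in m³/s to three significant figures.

5.07 m³/s

w_2 = (2.9 − 0.0)/2 = 1.45 m; q_2 = 0.72 × 0.22 × 1.45 = 0.2297 m³/s
w_3 = (10.1 − 1.0)/2 = 4.55 m; q_3 = 0.91 × 0.34 × 4.55 = 1.408 m³/s
w_4 = (11.8 − 2.9)/2 = 4.45 m; q_4 = 1.19 × 0.50 × 4.45 = 2.648 m³/s
w_5 = (16.7 − 10.1)/2 = 3.3 m; q_5 = 0.79 × 0.30 × 3.3 = 0.7821 m³/s
Stations 1, 6 contribute zero (depth or velocity is 0).
Q = Σ qᵢ = 5.067 m³/s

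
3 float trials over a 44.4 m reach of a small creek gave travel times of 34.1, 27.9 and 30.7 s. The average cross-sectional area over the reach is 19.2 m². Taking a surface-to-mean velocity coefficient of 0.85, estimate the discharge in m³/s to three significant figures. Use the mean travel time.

23.5 m³/s

t̄ = (34.1 + 27.9 + 30.7) / 3 = 30.9 s
v_surface = L / t̄ = 44.4 / 30.9 = 1.437 m/s
v_mean = 0.85 × 1.437 = 1.221 m/s
Q = A × v_mean = 19.2 × 1.221 = 23.45 m³/s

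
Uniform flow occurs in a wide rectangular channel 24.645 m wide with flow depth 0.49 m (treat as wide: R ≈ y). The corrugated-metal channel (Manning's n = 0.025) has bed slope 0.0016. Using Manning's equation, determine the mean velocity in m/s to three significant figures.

0.994 m/s

A = b·y = 24.645 × 0.49 = 12.08 m²
Wide channel: R ≈ y = 0.49 m
Q = (1/n)·A·R^(2/3)·S^(1/2) = (1/0.025) × 12.08 × 0.4900^(2/3) × 0.0016^(1/2) = 12.01 m³/s
V = Q/A = 12.01/12.08 = 0.9945 m/s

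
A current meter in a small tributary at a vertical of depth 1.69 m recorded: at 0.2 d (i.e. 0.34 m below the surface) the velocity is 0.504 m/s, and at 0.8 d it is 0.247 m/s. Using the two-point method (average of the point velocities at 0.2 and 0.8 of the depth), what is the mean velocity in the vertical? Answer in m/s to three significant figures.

0.376 m/s

v̄ = (0.504 + 0.247) / 2 = 0.3755 m/s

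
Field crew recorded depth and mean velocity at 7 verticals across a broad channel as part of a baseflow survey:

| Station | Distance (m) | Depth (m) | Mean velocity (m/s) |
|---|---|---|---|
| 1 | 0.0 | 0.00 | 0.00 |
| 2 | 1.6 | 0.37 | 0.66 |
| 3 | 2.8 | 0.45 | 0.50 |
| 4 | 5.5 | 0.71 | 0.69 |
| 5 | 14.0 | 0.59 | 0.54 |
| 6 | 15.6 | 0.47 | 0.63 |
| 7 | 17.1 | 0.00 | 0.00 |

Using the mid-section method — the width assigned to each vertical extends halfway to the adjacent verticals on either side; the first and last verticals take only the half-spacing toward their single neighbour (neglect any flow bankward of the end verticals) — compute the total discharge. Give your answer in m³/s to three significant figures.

5.59 m³/s

w_2 = (2.8 − 0.0)/2 = 1.4 m; q_2 = 0.66 × 0.37 × 1.4 = 0.3419 m³/s
w_3 = (5.5 − 1.6)/2 = 1.95 m; q_3 = 0.50 × 0.45 × 1.95 = 0.4388 m³/s
w_4 = (14.0 − 2.8)/2 = 5.6 m; q_4 = 0.69 × 0.71 × 5.6 = 2.743 m³/s
w_5 = (15.6 − 5.5)/2 = 5.05 m; q_5 = 0.54 × 0.59 × 5.05 = 1.609 m³/s
w_6 = (17.1 − 14.0)/2 = 1.55 m; q_6 = 0.63 × 0.47 × 1.55 = 0.4590 m³/s
Stations 1, 7 contribute zero (depth or velocity is 0).
Q = Σ qᵢ = 5.592 m³/s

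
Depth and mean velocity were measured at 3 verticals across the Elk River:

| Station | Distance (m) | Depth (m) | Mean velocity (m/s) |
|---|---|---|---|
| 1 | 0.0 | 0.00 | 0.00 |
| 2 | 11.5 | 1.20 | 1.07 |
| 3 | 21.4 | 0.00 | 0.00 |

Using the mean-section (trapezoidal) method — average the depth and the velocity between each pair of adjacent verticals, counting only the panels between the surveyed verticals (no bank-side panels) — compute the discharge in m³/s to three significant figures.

Panel 1-2: Δb = 11.5 m, d̄ = (0.00+1.20)/2 = 0.6, v̄ = (0.00+1.07)/2 = 0.535 → q = 11.5×0.6×0.535 = 3.692 m³/s
Panel 2-3: Δb = 9.9 m, d̄ = (1.20+0.00)/2 = 0.6, v̄ = (1.07+0.00)/2 = 0.535 → q = 9.9×0.6×0.535 = 3.178 m³/s
Q = Σ q = 6.869 m³/s

6.87 m³/s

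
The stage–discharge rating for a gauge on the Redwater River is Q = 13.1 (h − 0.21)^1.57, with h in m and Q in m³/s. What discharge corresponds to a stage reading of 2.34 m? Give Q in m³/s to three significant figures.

Q = 13.1 × (2.34 − 0.21)^1.57 = 13.1 × 2.13^1.57 = 42.94 m³/s

42.9 m³/s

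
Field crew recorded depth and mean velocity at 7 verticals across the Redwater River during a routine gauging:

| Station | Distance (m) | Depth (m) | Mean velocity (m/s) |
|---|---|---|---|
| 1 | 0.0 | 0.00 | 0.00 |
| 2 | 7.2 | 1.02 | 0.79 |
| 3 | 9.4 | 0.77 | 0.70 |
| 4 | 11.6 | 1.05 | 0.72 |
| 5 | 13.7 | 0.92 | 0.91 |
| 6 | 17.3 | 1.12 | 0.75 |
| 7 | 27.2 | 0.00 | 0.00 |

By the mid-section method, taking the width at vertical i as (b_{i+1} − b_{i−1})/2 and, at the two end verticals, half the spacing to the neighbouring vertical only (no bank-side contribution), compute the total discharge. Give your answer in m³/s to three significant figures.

w_2 = (9.4 − 0.0)/2 = 4.7 m; q_2 = 0.79 × 1.02 × 4.7 = 3.787 m³/s
w_3 = (11.6 − 7.2)/2 = 2.2 m; q_3 = 0.70 × 0.77 × 2.2 = 1.186 m³/s
w_4 = (13.7 − 9.4)/2 = 2.15 m; q_4 = 0.72 × 1.05 × 2.15 = 1.625 m³/s
w_5 = (17.3 − 11.6)/2 = 2.85 m; q_5 = 0.91 × 0.92 × 2.85 = 2.386 m³/s
w_6 = (27.2 − 13.7)/2 = 6.75 m; q_6 = 0.75 × 1.12 × 6.75 = 5.670 m³/s
Stations 1, 7 contribute zero (depth or velocity is 0).
Q = Σ qᵢ = 14.65 m³/s

14.7 m³/s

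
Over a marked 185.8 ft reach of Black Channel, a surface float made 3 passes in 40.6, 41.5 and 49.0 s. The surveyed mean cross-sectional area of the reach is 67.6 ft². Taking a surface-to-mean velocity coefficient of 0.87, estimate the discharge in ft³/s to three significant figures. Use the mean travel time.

250 ft³/s

t̄ = (40.6 + 41.5 + 49.0) / 3 = 43.7 s
v_surface = L / t̄ = 185.8 / 43.7 = 4.252 ft/s
v_mean = 0.87 × 4.252 = 3.699 ft/s
Q = A × v_mean = 67.6 × 3.699 = 250.1 ft³/s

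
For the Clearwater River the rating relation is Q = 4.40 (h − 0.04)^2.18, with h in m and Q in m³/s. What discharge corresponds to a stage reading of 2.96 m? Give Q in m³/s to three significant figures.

45.5 m³/s

Q = 4.40 × (2.96 − 0.04)^2.18 = 4.40 × 2.92^2.18 = 45.50 m³/s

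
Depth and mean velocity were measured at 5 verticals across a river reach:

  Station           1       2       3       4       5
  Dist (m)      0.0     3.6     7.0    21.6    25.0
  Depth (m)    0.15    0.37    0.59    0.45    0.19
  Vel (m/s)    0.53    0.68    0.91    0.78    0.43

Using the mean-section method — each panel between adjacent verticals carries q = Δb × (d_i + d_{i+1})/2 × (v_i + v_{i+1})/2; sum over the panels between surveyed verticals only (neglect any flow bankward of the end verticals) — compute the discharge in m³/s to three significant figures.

8.94 m³/s

Panel 1-2: Δb = 3.6 m, d̄ = (0.15+0.37)/2 = 0.26, v̄ = (0.53+0.68)/2 = 0.605 → q = 3.6×0.26×0.605 = 0.5663 m³/s
Panel 2-3: Δb = 3.4 m, d̄ = (0.37+0.59)/2 = 0.48, v̄ = (0.68+0.91)/2 = 0.795 → q = 3.4×0.48×0.795 = 1.297 m³/s
Panel 3-4: Δb = 14.6 m, d̄ = (0.59+0.45)/2 = 0.52, v̄ = (0.91+0.78)/2 = 0.845 → q = 14.6×0.52×0.845 = 6.415 m³/s
Panel 4-5: Δb = 3.4 m, d̄ = (0.45+0.19)/2 = 0.32, v̄ = (0.78+0.43)/2 = 0.605 → q = 3.4×0.32×0.605 = 0.6582 m³/s
Q = Σ q = 8.937 m³/s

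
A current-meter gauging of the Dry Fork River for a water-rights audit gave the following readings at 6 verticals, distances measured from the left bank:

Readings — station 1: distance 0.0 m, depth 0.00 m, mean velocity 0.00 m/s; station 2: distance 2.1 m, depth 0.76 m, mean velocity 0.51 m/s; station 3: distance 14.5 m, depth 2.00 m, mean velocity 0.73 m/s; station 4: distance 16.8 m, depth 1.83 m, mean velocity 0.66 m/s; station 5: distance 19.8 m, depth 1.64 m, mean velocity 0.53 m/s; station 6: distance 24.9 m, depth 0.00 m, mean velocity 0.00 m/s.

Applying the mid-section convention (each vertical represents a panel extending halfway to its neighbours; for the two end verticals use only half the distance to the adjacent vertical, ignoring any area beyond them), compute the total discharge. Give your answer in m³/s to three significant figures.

w_2 = (14.5 − 0.0)/2 = 7.25 m; q_2 = 0.51 × 0.76 × 7.25 = 2.810 m³/s
w_3 = (16.8 − 2.1)/2 = 7.35 m; q_3 = 0.73 × 2.00 × 7.35 = 10.73 m³/s
w_4 = (19.8 − 14.5)/2 = 2.65 m; q_4 = 0.66 × 1.83 × 2.65 = 3.201 m³/s
w_5 = (24.9 − 16.8)/2 = 4.05 m; q_5 = 0.53 × 1.64 × 4.05 = 3.520 m³/s
Stations 1, 6 contribute zero (depth or velocity is 0).
Q = Σ qᵢ = 20.26 m³/s

20.3 m³/s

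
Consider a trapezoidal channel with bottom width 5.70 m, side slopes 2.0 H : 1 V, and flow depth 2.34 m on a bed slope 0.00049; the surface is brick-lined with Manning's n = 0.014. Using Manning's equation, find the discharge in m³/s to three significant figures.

A = (b + z·y)·y = (5.70 + 2.0×2.34)×2.34 = 24.29 m²
P = b + 2y√(1+z²) = 5.70 + 2×2.34×√(1+2.0²) = 16.16 m
R = A/P = 24.29/16.16 = 1.503 m
Q = (1/n)·A·R^(2/3)·S^(1/2) = (1/0.014) × 24.29 × 1.503^(2/3) × 0.00049^(1/2) = 50.38 m³/s

50.4 m³/s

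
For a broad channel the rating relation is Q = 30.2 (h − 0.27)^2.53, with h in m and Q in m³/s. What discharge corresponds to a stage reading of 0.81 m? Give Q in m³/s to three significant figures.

Q = 30.2 × (0.81 − 0.27)^2.53 = 30.2 × 0.54^2.53 = 6.353 m³/s

6.35 m³/s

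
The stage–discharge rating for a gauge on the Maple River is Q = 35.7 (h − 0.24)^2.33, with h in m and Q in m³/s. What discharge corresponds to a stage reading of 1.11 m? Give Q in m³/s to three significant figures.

Q = 35.7 × (1.11 − 0.24)^2.33 = 35.7 × 0.87^2.33 = 25.81 m³/s

25.8 m³/s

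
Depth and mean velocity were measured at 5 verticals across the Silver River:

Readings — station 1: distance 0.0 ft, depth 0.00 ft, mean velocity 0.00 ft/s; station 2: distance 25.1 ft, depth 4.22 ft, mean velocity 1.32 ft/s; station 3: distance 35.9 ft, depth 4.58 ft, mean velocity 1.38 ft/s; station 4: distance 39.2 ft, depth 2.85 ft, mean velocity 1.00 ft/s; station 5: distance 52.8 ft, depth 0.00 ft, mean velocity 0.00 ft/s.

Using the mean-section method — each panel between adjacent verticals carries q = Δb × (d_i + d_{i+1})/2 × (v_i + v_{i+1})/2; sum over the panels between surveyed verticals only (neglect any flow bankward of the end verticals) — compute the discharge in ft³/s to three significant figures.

123 ft³/s

Panel 1-2: Δb = 25.1 ft, d̄ = (0.00+4.22)/2 = 2.11, v̄ = (0.00+1.32)/2 = 0.66 → q = 25.1×2.11×0.66 = 34.95 ft³/s
Panel 2-3: Δb = 10.8 ft, d̄ = (4.22+4.58)/2 = 4.4, v̄ = (1.32+1.38)/2 = 1.35 → q = 10.8×4.4×1.35 = 64.15 ft³/s
Panel 3-4: Δb = 3.3 ft, d̄ = (4.58+2.85)/2 = 3.715, v̄ = (1.38+1.00)/2 = 1.19 → q = 3.3×3.715×1.19 = 14.59 ft³/s
Panel 4-5: Δb = 13.6 ft, d̄ = (2.85+0.00)/2 = 1.425, v̄ = (1.00+0.00)/2 = 0.5 → q = 13.6×1.425×0.5 = 9.690 ft³/s
Q = Σ q = 123.4 ft³/s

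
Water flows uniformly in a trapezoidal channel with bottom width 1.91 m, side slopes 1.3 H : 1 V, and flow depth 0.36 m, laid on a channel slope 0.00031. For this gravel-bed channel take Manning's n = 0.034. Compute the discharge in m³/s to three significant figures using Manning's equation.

A = (b + z·y)·y = (1.91 + 1.3×0.36)×0.36 = 0.8561 m²
P = b + 2y√(1+z²) = 1.91 + 2×0.36×√(1+1.3²) = 3.091 m
R = A/P = 0.8561/3.091 = 0.2770 m
Q = (1/n)·A·R^(2/3)·S^(1/2) = (1/0.034) × 0.8561 × 0.2770^(2/3) × 0.00031^(1/2) = 0.1884 m³/s

0.188 m³/s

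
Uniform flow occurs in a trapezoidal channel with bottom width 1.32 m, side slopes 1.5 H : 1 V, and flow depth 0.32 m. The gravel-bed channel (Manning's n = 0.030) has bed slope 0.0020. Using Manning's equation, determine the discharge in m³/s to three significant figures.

A = (b + z·y)·y = (1.32 + 1.5×0.32)×0.32 = 0.5760 m²
P = b + 2y√(1+z²) = 1.32 + 2×0.32×√(1+1.5²) = 2.474 m
R = A/P = 0.5760/2.474 = 0.2328 m
Q = (1/n)·A·R^(2/3)·S^(1/2) = (1/0.030) × 0.5760 × 0.2328^(2/3) × 0.0020^(1/2) = 0.3250 m³/s

0.325 m³/s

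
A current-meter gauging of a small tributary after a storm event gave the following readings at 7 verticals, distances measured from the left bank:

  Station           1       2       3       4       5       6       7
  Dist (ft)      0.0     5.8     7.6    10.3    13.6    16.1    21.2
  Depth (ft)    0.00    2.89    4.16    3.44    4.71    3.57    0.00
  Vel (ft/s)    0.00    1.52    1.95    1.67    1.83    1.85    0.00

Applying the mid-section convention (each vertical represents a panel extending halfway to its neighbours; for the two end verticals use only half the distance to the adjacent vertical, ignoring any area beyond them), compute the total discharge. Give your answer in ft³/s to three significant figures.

w_2 = (7.6 − 0.0)/2 = 3.8 ft; q_2 = 1.52 × 2.89 × 3.8 = 16.69 ft³/s
w_3 = (10.3 − 5.8)/2 = 2.25 ft; q_3 = 1.95 × 4.16 × 2.25 = 18.25 ft³/s
w_4 = (13.6 − 7.6)/2 = 3 ft; q_4 = 1.67 × 3.44 × 3 = 17.23 ft³/s
w_5 = (16.1 − 10.3)/2 = 2.9 ft; q_5 = 1.83 × 4.71 × 2.9 = 25.00 ft³/s
w_6 = (21.2 − 13.6)/2 = 3.8 ft; q_6 = 1.85 × 3.57 × 3.8 = 25.10 ft³/s
Stations 1, 7 contribute zero (depth or velocity is 0).
Q = Σ qᵢ = 102.3 ft³/s

102 ft³/s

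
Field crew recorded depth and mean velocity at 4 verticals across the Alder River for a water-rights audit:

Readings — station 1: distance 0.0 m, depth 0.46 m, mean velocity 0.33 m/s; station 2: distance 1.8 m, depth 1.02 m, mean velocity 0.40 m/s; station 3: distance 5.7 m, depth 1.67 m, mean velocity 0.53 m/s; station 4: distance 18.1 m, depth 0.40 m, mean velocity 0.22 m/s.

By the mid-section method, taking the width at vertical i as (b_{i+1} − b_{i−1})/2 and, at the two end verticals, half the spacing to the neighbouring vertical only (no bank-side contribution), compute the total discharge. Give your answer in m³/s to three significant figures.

w_1 = (1.8 − 0.0)/2 = 0.9 m; q_1 = 0.33 × 0.46 × 0.9 = 0.1366 m³/s
w_2 = (5.7 − 0.0)/2 = 2.85 m; q_2 = 0.40 × 1.02 × 2.85 = 1.163 m³/s
w_3 = (18.1 − 1.8)/2 = 8.15 m; q_3 = 0.53 × 1.67 × 8.15 = 7.214 m³/s
w_4 = (18.1 − 5.7)/2 = 6.2 m; q_4 = 0.22 × 0.40 × 6.2 = 0.5456 m³/s
Q = Σ qᵢ = 9.059 m³/s

9.06 m³/s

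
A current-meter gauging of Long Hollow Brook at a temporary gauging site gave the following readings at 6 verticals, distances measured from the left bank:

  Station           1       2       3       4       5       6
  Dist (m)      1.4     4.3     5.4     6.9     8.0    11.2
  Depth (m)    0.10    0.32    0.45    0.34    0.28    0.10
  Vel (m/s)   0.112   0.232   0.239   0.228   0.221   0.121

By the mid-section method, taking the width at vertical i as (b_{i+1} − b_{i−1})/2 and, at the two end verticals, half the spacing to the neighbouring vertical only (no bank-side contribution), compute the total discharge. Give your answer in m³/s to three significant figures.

0.558 m³/s

w_1 = (4.3 − 1.4)/2 = 1.45 m; q_1 = 0.112 × 0.10 × 1.45 = 0.01624 m³/s
w_2 = (5.4 − 1.4)/2 = 2 m; q_2 = 0.232 × 0.32 × 2 = 0.1485 m³/s
w_3 = (6.9 − 4.3)/2 = 1.3 m; q_3 = 0.239 × 0.45 × 1.3 = 0.1398 m³/s
w_4 = (8.0 − 5.4)/2 = 1.3 m; q_4 = 0.228 × 0.34 × 1.3 = 0.1008 m³/s
w_5 = (11.2 − 6.9)/2 = 2.15 m; q_5 = 0.221 × 0.28 × 2.15 = 0.1330 m³/s
w_6 = (11.2 − 8.0)/2 = 1.6 m; q_6 = 0.121 × 0.10 × 1.6 = 0.01936 m³/s
Q = Σ qᵢ = 0.5577 m³/s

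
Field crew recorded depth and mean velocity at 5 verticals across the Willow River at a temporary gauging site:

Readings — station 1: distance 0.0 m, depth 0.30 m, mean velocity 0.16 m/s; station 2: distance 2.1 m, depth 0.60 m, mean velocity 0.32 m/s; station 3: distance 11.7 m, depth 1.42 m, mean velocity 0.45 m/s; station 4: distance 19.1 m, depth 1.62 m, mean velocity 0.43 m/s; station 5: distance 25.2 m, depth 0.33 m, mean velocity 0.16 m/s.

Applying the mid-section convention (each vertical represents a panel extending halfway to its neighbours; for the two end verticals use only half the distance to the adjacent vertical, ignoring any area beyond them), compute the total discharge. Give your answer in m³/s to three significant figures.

w_1 = (2.1 − 0.0)/2 = 1.05 m; q_1 = 0.16 × 0.30 × 1.05 = 0.05040 m³/s
w_2 = (11.7 − 0.0)/2 = 5.85 m; q_2 = 0.32 × 0.60 × 5.85 = 1.123 m³/s
w_3 = (19.1 − 2.1)/2 = 8.5 m; q_3 = 0.45 × 1.42 × 8.5 = 5.432 m³/s
w_4 = (25.2 − 11.7)/2 = 6.75 m; q_4 = 0.43 × 1.62 × 6.75 = 4.702 m³/s
w_5 = (25.2 − 19.1)/2 = 3.05 m; q_5 = 0.16 × 0.33 × 3.05 = 0.1610 m³/s
Q = Σ qᵢ = 11.47 m³/s

11.5 m³/s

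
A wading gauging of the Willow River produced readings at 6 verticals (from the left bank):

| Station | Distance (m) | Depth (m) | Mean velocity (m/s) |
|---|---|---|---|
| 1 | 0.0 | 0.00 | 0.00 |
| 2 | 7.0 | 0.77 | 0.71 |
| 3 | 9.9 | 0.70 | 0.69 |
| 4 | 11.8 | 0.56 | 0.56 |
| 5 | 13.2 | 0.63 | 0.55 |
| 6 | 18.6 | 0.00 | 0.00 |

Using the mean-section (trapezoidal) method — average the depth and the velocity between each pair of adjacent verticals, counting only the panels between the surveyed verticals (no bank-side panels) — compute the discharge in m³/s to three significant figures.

4.13 m³/s

Panel 1-2: Δb = 7 m, d̄ = (0.00+0.77)/2 = 0.385, v̄ = (0.00+0.71)/2 = 0.355 → q = 7×0.385×0.355 = 0.9567 m³/s
Panel 2-3: Δb = 2.9 m, d̄ = (0.77+0.70)/2 = 0.735, v̄ = (0.71+0.69)/2 = 0.7 → q = 2.9×0.735×0.7 = 1.492 m³/s
Panel 3-4: Δb = 1.9 m, d̄ = (0.70+0.56)/2 = 0.63, v̄ = (0.69+0.56)/2 = 0.625 → q = 1.9×0.63×0.625 = 0.7481 m³/s
Panel 4-5: Δb = 1.4 m, d̄ = (0.56+0.63)/2 = 0.595, v̄ = (0.56+0.55)/2 = 0.555 → q = 1.4×0.595×0.555 = 0.4623 m³/s
Panel 5-6: Δb = 5.4 m, d̄ = (0.63+0.00)/2 = 0.315, v̄ = (0.55+0.00)/2 = 0.275 → q = 5.4×0.315×0.275 = 0.4678 m³/s
Q = Σ q = 4.127 m³/s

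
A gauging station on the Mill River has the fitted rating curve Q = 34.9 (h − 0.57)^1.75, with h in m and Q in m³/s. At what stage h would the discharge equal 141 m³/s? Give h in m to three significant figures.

h − h₀ = (Q/C)^(1/b) = (141/34.9)^(1/1.75) = 2.221 m
h = 0.57 + 2.221 = 2.791 m

2.79 m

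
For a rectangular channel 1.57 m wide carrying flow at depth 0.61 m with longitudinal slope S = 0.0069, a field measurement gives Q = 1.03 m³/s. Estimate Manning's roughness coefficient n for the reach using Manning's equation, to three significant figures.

A = b·y = 1.57 × 0.61 = 0.9577 m²
P = b + 2y = 1.57 + 2×0.61 = 2.790 m
R = A/P = 0.9577/2.790 = 0.3433 m
n = (1/Q)·A·R^(2/3)·S^(1/2) = (1/1.03) × 0.9577 × 0.4902 × 0.08307 = 0.03786

0.0379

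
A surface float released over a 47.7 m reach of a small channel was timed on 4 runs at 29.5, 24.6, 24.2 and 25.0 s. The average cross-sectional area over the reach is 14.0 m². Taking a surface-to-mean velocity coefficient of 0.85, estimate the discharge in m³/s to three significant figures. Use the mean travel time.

t̄ = (29.5 + 24.6 + 24.2 + 25.0) / 4 = 25.825 s
v_surface = L / t̄ = 47.7 / 25.825 = 1.847 m/s
v_mean = 0.85 × 1.847 = 1.570 m/s
Q = A × v_mean = 14.0 × 1.570 = 21.98 m³/s

22.0 m³/s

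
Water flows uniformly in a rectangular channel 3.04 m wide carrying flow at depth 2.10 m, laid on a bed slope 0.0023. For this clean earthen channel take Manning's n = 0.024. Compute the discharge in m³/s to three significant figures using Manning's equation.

A = b·y = 3.04 × 2.10 = 6.384 m²
P = b + 2y = 3.04 + 2×2.10 = 7.240 m
R = A/P = 6.384/7.240 = 0.8818 m
Q = (1/n)·A·R^(2/3)·S^(1/2) = (1/0.024) × 6.384 × 0.8818^(2/3) × 0.0023^(1/2) = 11.73 m³/s

11.7 m³/s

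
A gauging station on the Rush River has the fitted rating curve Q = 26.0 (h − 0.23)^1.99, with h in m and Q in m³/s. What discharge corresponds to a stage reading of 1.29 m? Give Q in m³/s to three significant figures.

Q = 26.0 × (1.29 − 0.23)^1.99 = 26.0 × 1.06^1.99 = 29.20 m³/s

29.2 m³/s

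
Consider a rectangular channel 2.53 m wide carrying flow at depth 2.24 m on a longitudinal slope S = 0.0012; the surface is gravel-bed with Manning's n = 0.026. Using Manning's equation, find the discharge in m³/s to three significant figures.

6.55 m³/s

A = b·y = 2.53 × 2.24 = 5.667 m²
P = b + 2y = 2.53 + 2×2.24 = 7.010 m
R = A/P = 5.667/7.010 = 0.8084 m
Q = (1/n)·A·R^(2/3)·S^(1/2) = (1/0.026) × 5.667 × 0.8084^(2/3) × 0.0012^(1/2) = 6.553 m³/s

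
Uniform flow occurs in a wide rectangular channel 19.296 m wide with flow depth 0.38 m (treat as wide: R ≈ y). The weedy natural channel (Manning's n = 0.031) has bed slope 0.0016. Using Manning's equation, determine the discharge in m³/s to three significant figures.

4.96 m³/s

A = b·y = 19.296 × 0.38 = 7.332 m²
Wide channel: R ≈ y = 0.38 m
Q = (1/n)·A·R^(2/3)·S^(1/2) = (1/0.031) × 7.332 × 0.3800^(2/3) × 0.0016^(1/2) = 4.964 m³/s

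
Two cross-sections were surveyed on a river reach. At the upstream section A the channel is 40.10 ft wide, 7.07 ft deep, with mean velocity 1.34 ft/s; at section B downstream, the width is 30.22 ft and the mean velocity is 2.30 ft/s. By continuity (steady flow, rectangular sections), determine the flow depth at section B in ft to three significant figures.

5.47 ft

Q = A₁V₁ = (40.10×7.07) × 1.34 = 379.9 ft³/s
d₂ = Q/(b₂ V₂) = 379.9/(30.22×2.30) = 5.466 ft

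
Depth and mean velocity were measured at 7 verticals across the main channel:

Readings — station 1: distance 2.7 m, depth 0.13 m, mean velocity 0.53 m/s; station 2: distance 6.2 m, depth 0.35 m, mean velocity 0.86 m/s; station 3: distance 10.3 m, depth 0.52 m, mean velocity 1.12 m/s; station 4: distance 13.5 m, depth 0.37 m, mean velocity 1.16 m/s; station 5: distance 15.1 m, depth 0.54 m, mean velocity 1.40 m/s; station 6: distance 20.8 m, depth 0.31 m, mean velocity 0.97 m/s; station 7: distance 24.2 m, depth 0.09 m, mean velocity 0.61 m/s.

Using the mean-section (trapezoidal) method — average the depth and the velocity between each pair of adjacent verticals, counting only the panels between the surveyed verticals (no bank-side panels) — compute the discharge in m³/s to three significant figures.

8.31 m³/s

Panel 1-2: Δb = 3.5 m, d̄ = (0.13+0.35)/2 = 0.24, v̄ = (0.53+0.86)/2 = 0.695 → q = 3.5×0.24×0.695 = 0.5838 m³/s
Panel 2-3: Δb = 4.1 m, d̄ = (0.35+0.52)/2 = 0.435, v̄ = (0.86+1.12)/2 = 0.99 → q = 4.1×0.435×0.99 = 1.766 m³/s
Panel 3-4: Δb = 3.2 m, d̄ = (0.52+0.37)/2 = 0.445, v̄ = (1.12+1.16)/2 = 1.14 → q = 3.2×0.445×1.14 = 1.623 m³/s
Panel 4-5: Δb = 1.6 m, d̄ = (0.37+0.54)/2 = 0.455, v̄ = (1.16+1.40)/2 = 1.28 → q = 1.6×0.455×1.28 = 0.9318 m³/s
Panel 5-6: Δb = 5.7 m, d̄ = (0.54+0.31)/2 = 0.425, v̄ = (1.40+0.97)/2 = 1.185 → q = 5.7×0.425×1.185 = 2.871 m³/s
Panel 6-7: Δb = 3.4 m, d̄ = (0.31+0.09)/2 = 0.2, v̄ = (0.97+0.61)/2 = 0.79 → q = 3.4×0.2×0.79 = 0.5372 m³/s
Q = Σ q = 8.313 m³/s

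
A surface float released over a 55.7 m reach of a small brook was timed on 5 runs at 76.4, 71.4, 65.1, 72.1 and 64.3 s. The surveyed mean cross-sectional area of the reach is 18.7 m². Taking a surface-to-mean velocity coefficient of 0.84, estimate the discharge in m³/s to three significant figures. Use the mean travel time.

12.5 m³/s

t̄ = (76.4 + 71.4 + 65.1 + 72.1 + 64.3) / 5 = 69.86 s
v_surface = L / t̄ = 55.7 / 69.86 = 0.7973 m/s
v_mean = 0.84 × 0.7973 = 0.6697 m/s
Q = A × v_mean = 18.7 × 0.6697 = 12.52 m³/s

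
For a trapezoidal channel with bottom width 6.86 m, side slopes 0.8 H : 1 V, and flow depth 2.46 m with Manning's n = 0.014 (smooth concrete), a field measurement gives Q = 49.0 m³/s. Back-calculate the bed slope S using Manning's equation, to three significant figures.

0.000512

A = (b + z·y)·y = (6.86 + 0.8×2.46)×2.46 = 21.72 m²
P = b + 2y√(1+z²) = 6.86 + 2×2.46×√(1+0.8²) = 13.16 m
R = A/P = 21.72/13.16 = 1.650 m
S = (Q·n / (1·A·R^(2/3)))² = (49.0×0.014 / (1×21.72×1.396))² = 0.0005117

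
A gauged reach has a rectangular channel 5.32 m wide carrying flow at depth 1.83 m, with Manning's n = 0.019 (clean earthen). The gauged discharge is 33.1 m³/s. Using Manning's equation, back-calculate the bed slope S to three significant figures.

0.00375

A = b·y = 5.32 × 1.83 = 9.736 m²
P = b + 2y = 5.32 + 2×1.83 = 8.980 m
R = A/P = 9.736/8.980 = 1.084 m
S = (Q·n / (1·A·R^(2/3)))² = (33.1×0.019 / (1×9.736×1.055))² = 0.003747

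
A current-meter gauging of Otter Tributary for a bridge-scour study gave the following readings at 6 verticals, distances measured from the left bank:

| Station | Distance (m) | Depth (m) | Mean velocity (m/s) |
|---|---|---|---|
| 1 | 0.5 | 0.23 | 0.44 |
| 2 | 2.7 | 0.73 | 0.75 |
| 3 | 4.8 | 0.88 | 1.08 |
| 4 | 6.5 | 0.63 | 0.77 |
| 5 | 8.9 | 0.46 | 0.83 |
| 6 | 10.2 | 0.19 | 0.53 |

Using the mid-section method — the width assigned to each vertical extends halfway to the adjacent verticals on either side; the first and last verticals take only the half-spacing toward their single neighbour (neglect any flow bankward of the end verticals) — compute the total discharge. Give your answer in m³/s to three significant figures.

4.86 m³/s

w_1 = (2.7 − 0.5)/2 = 1.1 m; q_1 = 0.44 × 0.23 × 1.1 = 0.1113 m³/s
w_2 = (4.8 − 0.5)/2 = 2.15 m; q_2 = 0.75 × 0.73 × 2.15 = 1.177 m³/s
w_3 = (6.5 − 2.7)/2 = 1.9 m; q_3 = 1.08 × 0.88 × 1.9 = 1.806 m³/s
w_4 = (8.9 − 4.8)/2 = 2.05 m; q_4 = 0.77 × 0.63 × 2.05 = 0.9945 m³/s
w_5 = (10.2 − 6.5)/2 = 1.85 m; q_5 = 0.83 × 0.46 × 1.85 = 0.7063 m³/s
w_6 = (10.2 − 8.9)/2 = 0.65 m; q_6 = 0.53 × 0.19 × 0.65 = 0.06546 m³/s
Q = Σ qᵢ = 4.860 m³/s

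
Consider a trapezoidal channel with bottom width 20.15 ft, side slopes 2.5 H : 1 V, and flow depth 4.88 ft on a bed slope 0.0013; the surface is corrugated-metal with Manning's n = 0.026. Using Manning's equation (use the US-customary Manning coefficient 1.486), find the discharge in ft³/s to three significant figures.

736 ft³/s

A = (b + z·y)·y = (20.15 + 2.5×4.88)×4.88 = 157.9 ft²
P = b + 2y√(1+z²) = 20.15 + 2×4.88×√(1+2.5²) = 46.43 ft
R = A/P = 157.9/46.43 = 3.400 ft
Q = (1.486/n)·A·R^(2/3)·S^(1/2) = (1.486/0.026) × 157.9 × 3.400^(2/3) × 0.0013^(1/2) = 735.6 ft³/s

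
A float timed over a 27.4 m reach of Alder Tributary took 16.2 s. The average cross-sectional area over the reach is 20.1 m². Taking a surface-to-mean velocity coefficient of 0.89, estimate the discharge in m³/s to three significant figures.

v_surface = L / t̄ = 27.4 / 16.2 = 1.691 m/s
v_mean = 0.89 × 1.691 = 1.505 m/s
Q = A × v_mean = 20.1 × 1.505 = 30.26 m³/s

30.3 m³/s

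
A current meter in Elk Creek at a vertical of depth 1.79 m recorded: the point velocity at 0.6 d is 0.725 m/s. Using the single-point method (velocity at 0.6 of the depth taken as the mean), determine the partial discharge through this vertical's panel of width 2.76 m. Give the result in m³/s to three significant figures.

3.58 m³/s

v̄ = v₀.₆ = 0.725 m/s
q = v̄ × d × w = 0.7250 × 1.79 × 2.76 = 3.582 m³/s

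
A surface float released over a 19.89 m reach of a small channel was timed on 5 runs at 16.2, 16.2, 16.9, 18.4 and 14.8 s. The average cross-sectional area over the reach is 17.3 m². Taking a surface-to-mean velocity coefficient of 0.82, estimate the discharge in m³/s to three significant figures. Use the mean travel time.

17.1 m³/s

t̄ = (16.2 + 16.2 + 16.9 + 18.4 + 14.8) / 5 = 16.5 s
v_surface = L / t̄ = 19.89 / 16.5 = 1.205 m/s
v_mean = 0.82 × 1.205 = 0.9885 m/s
Q = A × v_mean = 17.3 × 0.9885 = 17.10 m³/s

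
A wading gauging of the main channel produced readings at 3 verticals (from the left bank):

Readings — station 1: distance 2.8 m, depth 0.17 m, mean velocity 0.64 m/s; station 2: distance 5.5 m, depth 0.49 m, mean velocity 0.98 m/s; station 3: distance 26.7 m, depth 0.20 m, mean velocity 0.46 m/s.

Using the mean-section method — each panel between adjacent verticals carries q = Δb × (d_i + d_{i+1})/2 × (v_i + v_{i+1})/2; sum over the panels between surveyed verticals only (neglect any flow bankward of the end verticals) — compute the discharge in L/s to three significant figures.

5990 L/s

Panel 1-2: Δb = 2.7 m, d̄ = (0.17+0.49)/2 = 0.33, v̄ = (0.64+0.98)/2 = 0.81 → q = 2.7×0.33×0.81 = 0.7217 m³/s
Panel 2-3: Δb = 21.2 m, d̄ = (0.49+0.20)/2 = 0.345, v̄ = (0.98+0.46)/2 = 0.72 → q = 21.2×0.345×0.72 = 5.266 m³/s
Q = Σ q = 5.988 m³/s
= 5.988 × 1000 = 5988 L/s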